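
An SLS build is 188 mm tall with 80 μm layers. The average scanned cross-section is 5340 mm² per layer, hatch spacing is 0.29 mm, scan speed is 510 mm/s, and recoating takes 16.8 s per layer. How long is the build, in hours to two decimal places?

Layers = ⌈188/0.08⌉ = 2350.
Hatch length per layer: 5340 / 0.29 → 18413.8 mm.
Scan time per layer = 18413.8 / 510, so 36.1055 s.
Per-layer time = 36.1055 + 16.8, so 52.9055 s.
Total: 2350 × 52.9055 s = 124327.925 s → 34.54 hours.

34.54 hours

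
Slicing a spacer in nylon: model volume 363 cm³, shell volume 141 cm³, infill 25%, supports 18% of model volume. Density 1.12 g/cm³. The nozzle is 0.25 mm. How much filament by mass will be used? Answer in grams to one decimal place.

Infill region = 363 − 141, so 222 cm³.
Deposited infill: 0.25 × 222 → 55.5 cm³.
Support: 0.18 × 363 → 65.34 cm³.
Total extruded = 141 + 55.5 + 65.34, so 261.84 cm³.
Mass: 261.84 × 1.12 → 293.2608 g.

293.3 g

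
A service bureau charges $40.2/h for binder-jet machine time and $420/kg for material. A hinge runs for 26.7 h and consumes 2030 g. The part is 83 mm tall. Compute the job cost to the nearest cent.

Machine-time cost = 40.2 × 26.7 = $1073.34.
Feedstock cost: 420 × 2030/1000 → $852.60.
Total = 1073.34 + 852.60 = $1925.94.

$1925.94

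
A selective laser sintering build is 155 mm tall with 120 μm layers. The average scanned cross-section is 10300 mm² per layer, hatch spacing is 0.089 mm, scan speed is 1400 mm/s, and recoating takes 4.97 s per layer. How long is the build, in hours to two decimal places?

Number of layers: 155 / 0.12 → 1292 (rounded up).
Per-layer scan distance = 10300 / 0.089 = 115730.3 mm.
Per-layer scan time = 115730.3 / 1400 = 82.6645 s.
Time per layer: 82.6645 + 4.97 → 87.6345 s.
Build time = 1292 × 87.6345 = 113223.774 s = 31.45 hours.

31.45 hours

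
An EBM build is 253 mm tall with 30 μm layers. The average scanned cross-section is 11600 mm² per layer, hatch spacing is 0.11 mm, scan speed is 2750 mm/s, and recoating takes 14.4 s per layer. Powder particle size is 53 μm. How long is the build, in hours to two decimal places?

123.57 hours

Layers = ⌈253/0.03⌉ = 8434.
Per-layer scan distance = 11600 / 0.11, so 105454.5 mm.
Beam time per layer = 105454.5 / 2750 = 38.3471 s.
Time per layer = 38.3471 + 14.4, so 52.7471 s.
8434 layers × 52.7471 s/layer = 444869.0414 s, i.e. 123.57 hours.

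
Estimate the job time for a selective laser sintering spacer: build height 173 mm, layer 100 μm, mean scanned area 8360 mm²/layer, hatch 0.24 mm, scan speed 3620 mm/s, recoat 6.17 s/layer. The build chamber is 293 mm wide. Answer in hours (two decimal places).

7.59 hours

Number of layers: 173 / 0.1 → 1730 (rounded up).
Scan path per layer = 8360 / 0.24 = 34833.3 mm.
Scan time per layer = 34833.3 / 3620, so 9.6225 s.
Per-layer time = 9.6225 + 6.17 = 15.7925 s.
1730 layers × 15.7925 s/layer = 27321.025 s, i.e. 7.59 hours.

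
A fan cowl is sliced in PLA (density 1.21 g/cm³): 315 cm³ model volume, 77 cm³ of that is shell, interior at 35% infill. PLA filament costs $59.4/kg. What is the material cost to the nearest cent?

$11.52

Volume inside the shell = 315 − 77, so 238 cm³.
Infill deposited: 0.35 × 238 → 83.3 cm³.
Total printed volume = 77 + 83.3 = 160.3 cm³.
Mass = 160.3 × 1.21, so 193.963 g.
Cost = 193.963 g / 1000 × $59.4/kg = $11.52.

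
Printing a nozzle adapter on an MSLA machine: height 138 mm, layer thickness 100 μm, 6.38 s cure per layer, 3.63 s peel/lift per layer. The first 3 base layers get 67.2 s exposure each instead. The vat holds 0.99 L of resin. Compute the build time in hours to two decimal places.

3.89 hours

Layers = ⌈138/0.1⌉ = 1380.
Burn-in layers: 3 × (67.2 + 3.63) → 212.49 s.
Regular layers = 1377 × (6.38 + 3.63), so 13783.77 s.
Sum: 212.49 + 13783.77 = 13996.26 s → 3.89 hours.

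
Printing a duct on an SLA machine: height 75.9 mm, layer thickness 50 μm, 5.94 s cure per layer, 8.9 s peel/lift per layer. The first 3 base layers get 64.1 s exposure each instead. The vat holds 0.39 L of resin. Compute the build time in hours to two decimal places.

Layers = ⌈75.9/0.05⌉ = 1518.
Bottom layers: 3 × (64.1 + 8.9) → 219 s.
Normal layers = 1515 × (5.94 + 8.9) = 22482.6 s.
Sum: 219 + 22482.6 = 22701.6 s → 6.31 hours.

6.31 hours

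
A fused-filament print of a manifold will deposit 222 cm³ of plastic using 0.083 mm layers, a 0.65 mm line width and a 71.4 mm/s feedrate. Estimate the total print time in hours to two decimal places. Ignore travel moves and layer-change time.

Line area = 0.083 × 0.65 = 0.05395 mm².
Toolpath length = 222 cm³ / 0.05395 mm² = 222000 / 0.05395 = 4114921.2 mm.
Print-move time: 4114921.2 / 71.4 → 57631.9 s.
57631.9 s = 16.01 hours.

16.01 hours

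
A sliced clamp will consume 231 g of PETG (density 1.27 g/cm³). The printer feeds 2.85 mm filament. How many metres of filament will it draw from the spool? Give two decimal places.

Volume = 231 g / 1.27 g·cm⁻³ = 181.8898 cm³ = 181889.8 mm³.
Cross-section of 2.85 mm filament: π·(2.85/2)² = 6.3794 mm².
Length = 181889.8 / 6.3794 = 28512.05 mm = 28.51 m.

28.51 m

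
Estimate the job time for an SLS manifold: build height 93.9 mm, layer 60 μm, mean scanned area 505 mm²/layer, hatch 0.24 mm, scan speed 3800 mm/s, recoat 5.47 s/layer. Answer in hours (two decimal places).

2.62 hours

Layers = ⌈93.9/0.06⌉ = 1565.
Hatch length per layer: 505 / 0.24 → 2104.2 mm.
Per-layer scan time = 2104.2 / 3800, so 0.5537 s.
Per-layer time: 0.5537 + 5.47 → 6.0237 s.
Build time = 1565 × 6.0237 = 9427.0905 s = 2.62 hours.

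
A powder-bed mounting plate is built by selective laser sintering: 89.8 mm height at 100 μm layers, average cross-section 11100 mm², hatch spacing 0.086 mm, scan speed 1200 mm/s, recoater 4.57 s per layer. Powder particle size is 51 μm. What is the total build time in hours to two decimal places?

Layers = ⌈89.8/0.1⌉ = 898.
Scan path per layer = 11100 / 0.086 = 129069.8 mm.
Per-layer scan time = 129069.8 / 1200 = 107.5582 s.
Per-layer time: 107.5582 + 4.57 → 112.1282 s.
Build time = 898 × 112.1282 = 100691.1236 s = 27.97 hours.

27.97 hours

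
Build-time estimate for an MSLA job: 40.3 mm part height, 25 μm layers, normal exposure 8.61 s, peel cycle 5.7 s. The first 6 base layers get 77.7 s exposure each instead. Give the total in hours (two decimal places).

Layers = ⌈40.3/0.025⌉ = 1612.
Base layers = 6 × (77.7 + 5.7) = 500.4 s.
Remaining layers = 1606 × (8.61 + 5.7), so 22981.86 s.
Sum: 500.4 + 22981.86 = 23482.26 s → 6.52 hours.

6.52 hours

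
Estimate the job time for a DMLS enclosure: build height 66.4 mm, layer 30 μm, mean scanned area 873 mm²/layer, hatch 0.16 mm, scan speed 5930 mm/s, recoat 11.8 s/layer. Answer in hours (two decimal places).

7.82 hours

Layer count = ceil(66.4 / 0.03) = 2214.
Per-layer scan distance: 873 / 0.16 → 5456.3 mm.
Per-layer scan time = 5456.3 / 5930, so 0.9201 s.
Time per layer = 0.9201 + 11.8 = 12.7201 s.
2214 layers × 12.7201 s/layer = 28162.3014 s, i.e. 7.82 hours.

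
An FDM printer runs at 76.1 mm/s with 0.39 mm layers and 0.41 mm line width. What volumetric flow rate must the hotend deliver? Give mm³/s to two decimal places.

A = 0.39 × 0.41 = 0.1599 mm².
Q = v·A = 76.1 × 0.1599 = 12.17 mm³/s.

12.17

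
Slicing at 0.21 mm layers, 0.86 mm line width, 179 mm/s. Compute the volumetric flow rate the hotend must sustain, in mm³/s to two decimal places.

Bead cross-section = 0.21 × 0.86, so 0.1806 mm².
Volumetric flow = 179 × 0.1806 = 32.33 mm³/s.

32.33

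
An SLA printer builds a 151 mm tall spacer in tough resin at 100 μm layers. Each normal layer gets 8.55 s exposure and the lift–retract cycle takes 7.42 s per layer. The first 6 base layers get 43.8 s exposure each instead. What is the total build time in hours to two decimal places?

Layer count = ceil(151 / 0.1) = 1510.
Burn-in layers = 6 × (43.8 + 7.42), so 307.32 s.
Regular layers = 1504 × (8.55 + 7.42), so 24018.88 s.
Total = 307.32 + 24018.88 = 24326.2 s = 6.76 hours.

6.76 hours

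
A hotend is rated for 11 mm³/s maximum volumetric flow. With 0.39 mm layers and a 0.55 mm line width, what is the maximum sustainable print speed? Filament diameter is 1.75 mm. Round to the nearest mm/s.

Extrusion cross-section = 0.39 × 0.55 = 0.2145 mm².
v_max = Q/A = 11/0.2145 = 51.28 mm/s → 51 mm/s.

51 mm/s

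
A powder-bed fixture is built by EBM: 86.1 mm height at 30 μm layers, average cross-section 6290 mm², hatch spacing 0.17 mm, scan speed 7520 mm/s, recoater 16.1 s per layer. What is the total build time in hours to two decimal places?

Layers = ⌈86.1/0.03⌉ = 2870.
Scan path per layer = 6290 / 0.17 = 37000 mm.
Per-layer scan time = 37000 / 7520, so 4.9202 s.
Layer cycle = 4.9202 + 16.1, so 21.0202 s.
Build time = 2870 × 21.0202 = 60327.974 s = 16.76 hours.

16.76 hours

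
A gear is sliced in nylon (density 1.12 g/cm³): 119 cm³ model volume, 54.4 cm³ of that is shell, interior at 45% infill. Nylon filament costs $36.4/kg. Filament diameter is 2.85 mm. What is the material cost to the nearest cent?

Infill region = 119 − 54.4 = 64.6 cm³.
Deposited infill = 0.45 × 64.6, so 29.07 cm³.
Deposited volume = 54.4 + 29.07 = 83.47 cm³.
Mass: 83.47 × 1.12 → 93.4864 g.
At $36.4/kg: 93.4864/1000 × 36.4 = $3.40.

$3.40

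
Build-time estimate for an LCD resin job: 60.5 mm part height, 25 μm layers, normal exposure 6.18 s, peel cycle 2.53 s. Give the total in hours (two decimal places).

Number of layers: 60.5 / 0.025 → 2420 (rounded up).
Per-layer time = 6.18 + 2.53, so 8.71 s.
Build time: 2420 × 8.71 s = 21078.2 s, i.e. 5.86 hours.

5.86 hours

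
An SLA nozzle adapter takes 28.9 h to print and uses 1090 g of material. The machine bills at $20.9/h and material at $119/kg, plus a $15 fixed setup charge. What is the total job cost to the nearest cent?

Time charge = 20.9 × 28.9 = $604.01.
Material charge = 119 × 1090/1000, so $129.71.
Total = 604.01 + 129.71 + 15 = $748.72.

$748.72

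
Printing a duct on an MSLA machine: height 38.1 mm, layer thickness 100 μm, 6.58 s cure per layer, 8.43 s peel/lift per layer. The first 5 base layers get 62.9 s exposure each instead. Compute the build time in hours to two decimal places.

Number of layers: 38.1 / 0.1 → 381 (rounded up).
Burn-in layers = 5 × (62.9 + 8.43), so 356.65 s.
Regular layers = 376 × (6.58 + 8.43), so 5643.76 s.
Sum: 356.65 + 5643.76 = 6000.41 s → 1.67 hours.

1.67 hours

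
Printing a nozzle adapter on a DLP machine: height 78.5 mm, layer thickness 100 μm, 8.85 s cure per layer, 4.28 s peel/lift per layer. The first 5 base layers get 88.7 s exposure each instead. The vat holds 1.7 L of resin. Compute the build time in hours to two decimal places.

Number of layers: 78.5 / 0.1 → 785 (rounded up).
Bottom layers = 5 × (88.7 + 4.28), so 464.9 s.
Remaining layers: 780 × (8.85 + 4.28) → 10241.4 s.
Total = 464.9 + 10241.4 = 10706.3 s = 2.97 hours.

2.97 hours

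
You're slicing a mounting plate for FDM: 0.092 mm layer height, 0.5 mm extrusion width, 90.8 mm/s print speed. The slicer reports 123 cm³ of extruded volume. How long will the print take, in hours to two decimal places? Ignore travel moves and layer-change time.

Line area = 0.092 × 0.5 = 0.046 mm².
Path length: 123000 mm³ / 0.046 mm² → 2673913 mm.
Time extruding: 2673913 / 90.8 → 29448.4 s.
That's 29448.4 s → 8.18 hours.

8.18 hours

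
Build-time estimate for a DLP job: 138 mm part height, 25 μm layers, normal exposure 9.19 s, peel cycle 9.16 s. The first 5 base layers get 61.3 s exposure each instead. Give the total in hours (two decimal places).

28.21 hours

Layers = ⌈138/0.025⌉ = 5520.
Burn-in layers = 5 × (61.3 + 9.16), so 352.3 s.
Normal layers: 5515 × (9.19 + 9.16) → 101200.25 s.
Sum: 352.3 + 101200.25 = 101552.55 s → 28.21 hours.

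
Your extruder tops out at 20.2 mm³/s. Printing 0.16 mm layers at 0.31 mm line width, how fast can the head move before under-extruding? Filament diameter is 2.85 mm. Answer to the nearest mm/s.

407 mm/s

Extrusion cross-section: 0.16 × 0.31 → 0.0496 mm².
v_max = Q/A = 20.2/0.0496 = 407.26 mm/s → 407 mm/s.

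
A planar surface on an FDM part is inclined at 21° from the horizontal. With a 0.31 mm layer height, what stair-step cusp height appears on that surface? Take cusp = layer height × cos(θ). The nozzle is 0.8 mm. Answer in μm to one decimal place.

289.4 μm

cos(21°) = 0.9336, so cusp = 0.31 × 0.9336 = 0.289416 mm → 289.4 μm.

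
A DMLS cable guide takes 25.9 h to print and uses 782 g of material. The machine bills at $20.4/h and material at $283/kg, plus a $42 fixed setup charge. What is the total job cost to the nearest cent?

$791.67

Time charge = 20.4 × 25.9 = $528.36.
Material cost = 283 × 782/1000 = $221.306.
Adding setup: 528.36 + 221.306 + 42 → 791.666 ≈ $791.67.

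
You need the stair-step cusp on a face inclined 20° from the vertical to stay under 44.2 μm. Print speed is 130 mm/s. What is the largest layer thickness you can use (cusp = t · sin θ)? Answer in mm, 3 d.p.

sin(20°) = 0.3420; t_max = 0.0442/0.3420 = 0.129 mm.

0.129 mm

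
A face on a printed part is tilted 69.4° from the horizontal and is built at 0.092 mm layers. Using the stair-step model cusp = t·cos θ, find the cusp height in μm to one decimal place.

cos(69.4°) = 0.3518, so cusp = 0.092 × 0.3518 = 0.032366 mm → 32.4 μm.

32.4 μm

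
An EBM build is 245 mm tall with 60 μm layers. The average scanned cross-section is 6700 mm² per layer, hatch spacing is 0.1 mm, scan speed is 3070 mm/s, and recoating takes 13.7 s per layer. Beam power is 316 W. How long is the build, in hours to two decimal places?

40.30 hours

Number of layers: 245 / 0.06 → 4084 (rounded up).
Hatch length per layer = 6700 / 0.1 = 67000 mm.
Beam time per layer: 67000 / 3070 → 21.8241 s.
Per-layer time: 21.8241 + 13.7 → 35.5241 s.
Build time = 4084 × 35.5241 = 145080.4244 s = 40.30 hours.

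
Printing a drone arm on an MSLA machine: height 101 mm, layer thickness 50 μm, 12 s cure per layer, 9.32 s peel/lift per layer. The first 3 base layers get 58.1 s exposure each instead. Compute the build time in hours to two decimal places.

12.00 hours

Layer count = ceil(101 / 0.05) = 2020.
Burn-in layers = 3 × (58.1 + 9.32), so 202.26 s.
Regular layers = 2017 × (12 + 9.32) = 43002.44 s.
Sum: 202.26 + 43002.44 = 43204.7 s → 12.00 hours.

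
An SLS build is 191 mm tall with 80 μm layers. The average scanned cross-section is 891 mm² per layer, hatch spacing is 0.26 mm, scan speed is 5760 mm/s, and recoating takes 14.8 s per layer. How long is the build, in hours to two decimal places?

10.21 hours

Layers = ⌈191/0.08⌉ = 2388.
Hatch length per layer = 891 / 0.26 = 3426.9 mm.
Per-layer scan time = 3426.9 / 5760, so 0.5949 s.
Per-layer time = 0.5949 + 14.8 = 15.3949 s.
Total: 2388 × 15.3949 s = 36763.0212 s → 10.21 hours.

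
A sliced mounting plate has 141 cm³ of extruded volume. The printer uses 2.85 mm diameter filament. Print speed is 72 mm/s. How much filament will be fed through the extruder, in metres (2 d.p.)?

22.10 m

A = π r² = π × 1.425² = 6.3794 mm².
L = 141000 mm³ / 6.3794 mm² = 22102.39 mm, i.e. 22.10 m.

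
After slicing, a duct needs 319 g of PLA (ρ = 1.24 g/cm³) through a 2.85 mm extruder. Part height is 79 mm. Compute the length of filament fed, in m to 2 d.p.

Extruded volume: 319/1.24 = 257.2581 cm³ (257258.1 mm³).
Cross-section of 2.85 mm filament: π·(2.85/2)² = 6.3794 mm².
Length = 257258.1 / 6.3794 = 40326.38 mm = 40.33 m.

40.33 m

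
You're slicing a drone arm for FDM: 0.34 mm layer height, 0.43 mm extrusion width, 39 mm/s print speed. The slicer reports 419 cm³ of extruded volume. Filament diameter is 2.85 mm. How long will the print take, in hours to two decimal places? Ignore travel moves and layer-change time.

Line area = 0.34 × 0.43 = 0.1462 mm².
Total extruded path = 419000/0.1462 = 2865937.1 mm.
Extrusion time = 2865937.1 / 39, so 73485.6 s.
73485.6 s = 20.41 hours.

20.41 hours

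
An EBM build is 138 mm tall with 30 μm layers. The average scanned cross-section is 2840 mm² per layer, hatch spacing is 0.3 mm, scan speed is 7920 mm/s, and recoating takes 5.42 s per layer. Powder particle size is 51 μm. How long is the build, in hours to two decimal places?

Layers = ⌈138/0.03⌉ = 4600.
Scan path per layer = 2840 / 0.3 = 9466.7 mm.
Scan time per layer: 9466.7 / 7920 → 1.1953 s.
Time per layer = 1.1953 + 5.42, so 6.6153 s.
Total: 4600 × 6.6153 s = 30430.38 s → 8.45 hours.

8.45 hours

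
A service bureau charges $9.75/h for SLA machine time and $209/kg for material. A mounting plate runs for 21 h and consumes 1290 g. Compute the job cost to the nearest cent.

$474.36

Time charge = 9.75 × 21, so $204.75.
Material cost = 209 × 1290/1000 = $269.61.
Job cost: 204.75 + 269.61 = $474.36.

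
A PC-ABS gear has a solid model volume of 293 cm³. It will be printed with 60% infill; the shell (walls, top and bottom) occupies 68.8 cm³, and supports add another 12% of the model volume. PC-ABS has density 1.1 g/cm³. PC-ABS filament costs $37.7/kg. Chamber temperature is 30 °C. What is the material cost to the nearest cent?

Infill region = 293 − 68.8, so 224.2 cm³.
Infill volume = 0.60 × 224.2 = 134.52 cm³.
Support = 0.12 × 293, so 35.16 cm³.
Total printed volume: 68.8 + 134.52 + 35.16 → 238.48 cm³.
Mass = 238.48 × 1.1, so 262.328 g.
Cost = 262.328 g / 1000 × $37.7/kg = $9.89.

$9.89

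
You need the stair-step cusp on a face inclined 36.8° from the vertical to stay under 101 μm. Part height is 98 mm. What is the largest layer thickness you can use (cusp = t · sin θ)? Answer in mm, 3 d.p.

0.169 mm

Layer height = cusp / sin(36.8°) = 0.101 / 0.5990 = 0.169 mm.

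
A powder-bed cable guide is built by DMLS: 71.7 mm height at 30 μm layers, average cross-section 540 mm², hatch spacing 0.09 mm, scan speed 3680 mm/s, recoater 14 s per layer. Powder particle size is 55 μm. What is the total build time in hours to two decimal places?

10.38 hours

Layers = ⌈71.7/0.03⌉ = 2390.
Scan path per layer = 540 / 0.09, so 6000 mm.
Laser time per layer: 6000 / 3680 → 1.6304 s.
Per-layer time = 1.6304 + 14, so 15.6304 s.
2390 layers × 15.6304 s/layer = 37356.656 s, i.e. 10.38 hours.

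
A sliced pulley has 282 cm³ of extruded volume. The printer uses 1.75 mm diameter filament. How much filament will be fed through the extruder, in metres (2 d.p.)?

Cross-section of 1.75 mm filament: π·(1.75/2)² = 2.4053 mm².
Length = 282 cm³ / 2.4053 mm² = 282000 / 2.4053 = 117241.09 mm = 117.24 m.

117.24 m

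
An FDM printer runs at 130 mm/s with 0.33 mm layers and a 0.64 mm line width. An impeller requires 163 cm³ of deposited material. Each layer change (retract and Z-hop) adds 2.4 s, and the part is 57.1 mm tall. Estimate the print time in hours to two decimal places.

Extrusion cross-section: 0.33 × 0.64 → 0.2112 mm².
Path length: 163000 mm³ / 0.2112 mm² → 771780.3 mm.
Extrusion time: 771780.3 / 130 → 5936.8 s.
Number of layers: 57.1 / 0.33 → 174 (rounded up).
Layer-change overhead: 174 × 2.4 → 417.6 s.
Altogether 5936.8 + 417.6 = 6354.4 s, i.e. 1.77 hours.

1.77 hours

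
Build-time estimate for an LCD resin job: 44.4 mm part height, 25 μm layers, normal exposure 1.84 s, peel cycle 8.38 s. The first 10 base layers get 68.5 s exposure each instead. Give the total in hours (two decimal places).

Layers = ⌈44.4/0.025⌉ = 1776.
Base layers = 10 × (68.5 + 8.38) = 768.8 s.
Normal layers = 1766 × (1.84 + 8.38), so 18048.52 s.
Total = 768.8 + 18048.52 = 18817.32 s = 5.23 hours.

5.23 hours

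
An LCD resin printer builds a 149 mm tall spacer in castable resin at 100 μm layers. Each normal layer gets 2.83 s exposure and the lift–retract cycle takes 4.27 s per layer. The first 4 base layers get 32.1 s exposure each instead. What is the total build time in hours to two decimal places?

Number of layers: 149 / 0.1 → 1490 (rounded up).
Burn-in layers = 4 × (32.1 + 4.27), so 145.48 s.
Remaining layers: 1486 × (2.83 + 4.27) → 10550.6 s.
Sum: 145.48 + 10550.6 = 10696.08 s → 2.97 hours.

2.97 hours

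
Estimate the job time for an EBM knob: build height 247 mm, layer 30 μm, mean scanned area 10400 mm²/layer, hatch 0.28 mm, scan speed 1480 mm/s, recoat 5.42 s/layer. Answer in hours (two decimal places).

Layer count = ceil(247 / 0.03) = 8234.
Hatch length per layer = 10400 / 0.28, so 37142.9 mm.
Beam time per layer = 37142.9 / 1480 = 25.0966 s.
Time per layer = 25.0966 + 5.42 = 30.5166 s.
8234 layers × 30.5166 s/layer = 251273.6844 s, i.e. 69.80 hours.

69.80 hours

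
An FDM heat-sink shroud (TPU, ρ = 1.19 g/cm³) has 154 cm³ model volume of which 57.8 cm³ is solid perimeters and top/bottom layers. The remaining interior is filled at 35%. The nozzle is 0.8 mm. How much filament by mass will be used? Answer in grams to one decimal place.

108.8 g

Interior volume = 154 − 57.8 = 96.2 cm³.
Infill volume = 0.35 × 96.2, so 33.67 cm³.
Total printed volume = 57.8 + 33.67, so 91.47 cm³.
Mass: 91.47 × 1.19 → 108.8493 g.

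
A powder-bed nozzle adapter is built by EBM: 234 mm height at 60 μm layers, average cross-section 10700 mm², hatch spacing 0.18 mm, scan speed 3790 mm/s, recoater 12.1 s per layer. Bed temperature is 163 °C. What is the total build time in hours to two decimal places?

Layer count = ceil(234 / 0.06) = 3900.
Hatch length per layer = 10700 / 0.18, so 59444.4 mm.
Scan time per layer = 59444.4 / 3790, so 15.6845 s.
Layer cycle = 15.6845 + 12.1 = 27.7845 s.
Total: 3900 × 27.7845 s = 108359.55 s → 30.10 hours.

30.10 hours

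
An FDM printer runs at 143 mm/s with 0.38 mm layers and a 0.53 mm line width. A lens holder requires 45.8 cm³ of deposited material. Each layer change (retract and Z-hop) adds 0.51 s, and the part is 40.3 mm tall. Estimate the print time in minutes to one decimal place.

Bead cross-section: 0.38 × 0.53 → 0.2014 mm².
Path length: 45800 mm³ / 0.2014 mm² → 227408.1 mm.
Print-move time: 227408.1 / 143 → 1590.3 s.
Layer count = ceil(40.3 / 0.38) = 107.
Layer-change overhead: 107 × 0.51 → 54.57 s.
Total = 1590.3 + 54.57 = 1644.87 s = 27.4 minutes.

27.4 minutes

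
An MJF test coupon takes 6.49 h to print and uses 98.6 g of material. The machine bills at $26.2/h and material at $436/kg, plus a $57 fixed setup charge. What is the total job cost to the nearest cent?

Machine-time cost = 26.2 × 6.49 = $170.038.
Material charge = 436 × 98.6/1000 = $42.9896.
Adding setup: 170.038 + 42.9896 + 57 → 270.0276 ≈ $270.03.

$270.03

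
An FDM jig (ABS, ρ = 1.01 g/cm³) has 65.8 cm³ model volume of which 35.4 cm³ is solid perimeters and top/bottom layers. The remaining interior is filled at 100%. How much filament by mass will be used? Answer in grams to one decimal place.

66.5 g

Interior volume: 65.8 − 35.4 → 30.4 cm³.
Infill volume: 1.00 × 30.4 → 30.4 cm³.
Deposited volume = 35.4 + 30.4, so 65.8 cm³.
Mass = 65.8 × 1.01, so 66.458 g.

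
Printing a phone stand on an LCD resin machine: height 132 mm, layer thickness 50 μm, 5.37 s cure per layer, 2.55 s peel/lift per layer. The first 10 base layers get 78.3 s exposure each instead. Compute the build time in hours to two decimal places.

6.01 hours

Layer count = ceil(132 / 0.05) = 2640.
Base layers = 10 × (78.3 + 2.55) = 808.5 s.
Remaining layers: 2630 × (5.37 + 2.55) → 20829.6 s.
Sum: 808.5 + 20829.6 = 21638.1 s → 6.01 hours.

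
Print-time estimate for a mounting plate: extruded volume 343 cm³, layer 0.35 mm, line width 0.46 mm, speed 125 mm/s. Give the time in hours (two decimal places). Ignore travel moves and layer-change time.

4.73 hours

Extrusion cross-section = 0.35 × 0.46, so 0.161 mm².
Total extruded path = 343000/0.161 = 2130434.8 mm.
Print-move time = 2130434.8 / 125 = 17043.5 s.
Converting: 17043.5 s = 4.73 hours.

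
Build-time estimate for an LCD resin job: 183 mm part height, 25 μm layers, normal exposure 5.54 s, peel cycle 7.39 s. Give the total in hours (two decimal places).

Layers = ⌈183/0.025⌉ = 7320.
Cycle time: 5.54 + 7.39 → 12.93 s.
Total = 7320 × 12.93 = 94647.6 s = 26.29 hours.

26.29 hours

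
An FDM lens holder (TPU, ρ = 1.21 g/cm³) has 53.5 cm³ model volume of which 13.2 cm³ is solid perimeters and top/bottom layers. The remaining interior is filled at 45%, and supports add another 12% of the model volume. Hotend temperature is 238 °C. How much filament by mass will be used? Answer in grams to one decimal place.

Volume inside the shell = 53.5 − 13.2 = 40.3 cm³.
Infill volume = 0.45 × 40.3, so 18.135 cm³.
Support: 0.12 × 53.5 → 6.42 cm³.
Deposited volume = 13.2 + 18.135 + 6.42 = 37.755 cm³.
Mass: 37.755 × 1.21 → 45.68355 g.

45.7 g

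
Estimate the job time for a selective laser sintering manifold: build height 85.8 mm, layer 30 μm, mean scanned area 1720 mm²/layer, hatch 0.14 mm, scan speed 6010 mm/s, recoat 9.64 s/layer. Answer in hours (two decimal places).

9.28 hours

Layer count = ceil(85.8 / 0.03) = 2860.
Per-layer scan distance = 1720 / 0.14 = 12285.7 mm.
Laser time per layer: 12285.7 / 6010 → 2.0442 s.
Layer cycle = 2.0442 + 9.64, so 11.6842 s.
2860 layers × 11.6842 s/layer = 33416.812 s, i.e. 9.28 hours.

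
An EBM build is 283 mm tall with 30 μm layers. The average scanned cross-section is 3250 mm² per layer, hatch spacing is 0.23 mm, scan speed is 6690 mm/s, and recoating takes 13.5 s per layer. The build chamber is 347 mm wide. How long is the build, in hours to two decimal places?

40.91 hours

Layers = ⌈283/0.03⌉ = 9434.
Scan path per layer: 3250 / 0.23 → 14130.4 mm.
Per-layer scan time = 14130.4 / 6690 = 2.1122 s.
Time per layer = 2.1122 + 13.5, so 15.6122 s.
Total: 9434 × 15.6122 s = 147285.4948 s → 40.91 hours.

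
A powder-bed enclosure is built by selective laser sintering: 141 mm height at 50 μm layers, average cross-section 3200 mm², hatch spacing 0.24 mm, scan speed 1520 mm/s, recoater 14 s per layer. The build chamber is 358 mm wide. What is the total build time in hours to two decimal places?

17.84 hours

Number of layers: 141 / 0.05 → 2820 (rounded up).
Scan path per layer = 3200 / 0.24 = 13333.3 mm.
Per-layer scan time = 13333.3 / 1520 = 8.7719 s.
Layer cycle = 8.7719 + 14, so 22.7719 s.
2820 layers × 22.7719 s/layer = 64216.758 s, i.e. 17.84 hours.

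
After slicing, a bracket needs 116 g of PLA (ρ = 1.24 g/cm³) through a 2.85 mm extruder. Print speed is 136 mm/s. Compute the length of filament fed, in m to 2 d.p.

Extruded volume: 116/1.24 = 93.5484 cm³ (93548.4 mm³).
Filament cross-section = π × (2.85/2)² = 6.3794 mm².
Length = 93548.4 / 6.3794 = 14664.14 mm = 14.66 m.

14.66 m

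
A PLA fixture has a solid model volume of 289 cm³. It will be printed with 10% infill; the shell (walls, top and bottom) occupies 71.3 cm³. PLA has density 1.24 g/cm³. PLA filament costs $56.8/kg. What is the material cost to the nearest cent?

Interior volume = 289 − 71.3, so 217.7 cm³.
Deposited infill = 0.10 × 217.7, so 21.77 cm³.
Total printed volume = 71.3 + 21.77 = 93.07 cm³.
Mass = 93.07 × 1.24, so 115.4068 g.
At $56.8/kg: 115.4068/1000 × 56.8 = $6.56.

$6.56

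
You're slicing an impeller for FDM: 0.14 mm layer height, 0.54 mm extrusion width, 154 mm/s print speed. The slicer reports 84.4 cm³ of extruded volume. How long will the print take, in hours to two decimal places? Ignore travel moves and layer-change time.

Extrusion cross-section: 0.14 × 0.54 → 0.0756 mm².
Path length: 84400 mm³ / 0.0756 mm² → 1116402.1 mm.
Time extruding = 1116402.1 / 154, so 7249.4 s.
In the requested units: 7249.4 s = 2.01 hours.

2.01 hours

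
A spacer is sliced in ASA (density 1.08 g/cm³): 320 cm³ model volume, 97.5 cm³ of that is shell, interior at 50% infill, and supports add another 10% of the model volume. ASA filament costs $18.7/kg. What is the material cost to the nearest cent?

$4.86

Infill region = 320 − 97.5, so 222.5 cm³.
Deposited infill: 0.50 × 222.5 → 111.25 cm³.
Support = 0.10 × 320 = 32 cm³.
Total printed volume: 97.5 + 111.25 + 32 → 240.75 cm³.
Mass: 240.75 × 1.08 → 260.01 g.
Cost = 260.01 g / 1000 × $18.7/kg = $4.86.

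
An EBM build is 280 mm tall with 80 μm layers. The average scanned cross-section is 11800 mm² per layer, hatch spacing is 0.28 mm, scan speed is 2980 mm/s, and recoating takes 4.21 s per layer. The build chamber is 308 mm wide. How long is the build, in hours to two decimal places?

Layer count = ceil(280 / 0.08) = 3500.
Per-layer scan distance = 11800 / 0.28 = 42142.9 mm.
Scan time per layer = 42142.9 / 2980, so 14.1419 s.
Time per layer = 14.1419 + 4.21 = 18.3519 s.
Total: 3500 × 18.3519 s = 64231.65 s → 17.84 hours.

17.84 hours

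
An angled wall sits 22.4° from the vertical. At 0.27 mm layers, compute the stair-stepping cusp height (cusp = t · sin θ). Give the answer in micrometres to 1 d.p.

h_c = t·sin θ = 0.27 × 0.3811 = 0.102897 mm (102.9 μm).

102.9 μm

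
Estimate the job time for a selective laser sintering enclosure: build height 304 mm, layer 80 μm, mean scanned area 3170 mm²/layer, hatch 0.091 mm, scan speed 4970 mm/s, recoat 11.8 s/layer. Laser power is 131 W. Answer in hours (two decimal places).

19.85 hours

Number of layers: 304 / 0.08 → 3800 (rounded up).
Hatch length per layer: 3170 / 0.091 → 34835.2 mm.
Laser time per layer = 34835.2 / 4970 = 7.0091 s.
Time per layer = 7.0091 + 11.8 = 18.8091 s.
Build time = 3800 × 18.8091 = 71474.58 s = 19.85 hours.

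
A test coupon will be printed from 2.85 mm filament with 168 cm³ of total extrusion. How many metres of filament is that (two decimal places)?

Cross-section of 2.85 mm filament: π·(2.85/2)² = 6.3794 mm².
L = 168000 mm³ / 6.3794 mm² = 26334.77 mm, i.e. 26.33 m.

26.33 m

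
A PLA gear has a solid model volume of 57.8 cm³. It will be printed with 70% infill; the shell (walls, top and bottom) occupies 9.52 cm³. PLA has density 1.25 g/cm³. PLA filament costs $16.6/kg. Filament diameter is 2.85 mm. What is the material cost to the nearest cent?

$0.90

Interior volume = 57.8 − 9.52 = 48.28 cm³.
Infill volume = 0.70 × 48.28, so 33.796 cm³.
Total extruded = 9.52 + 33.796 = 43.316 cm³.
Mass = 43.316 × 1.25 = 54.145 g.
Cost = 54.145 g / 1000 × $16.6/kg = $0.90.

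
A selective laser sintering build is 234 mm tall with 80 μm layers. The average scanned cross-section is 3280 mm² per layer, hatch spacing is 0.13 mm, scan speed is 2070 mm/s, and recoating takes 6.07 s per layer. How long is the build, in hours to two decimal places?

Number of layers: 234 / 0.08 → 2925 (rounded up).
Hatch length per layer = 3280 / 0.13, so 25230.8 mm.
Laser time per layer: 25230.8 / 2070 → 12.1888 s.
Per-layer time: 12.1888 + 6.07 → 18.2588 s.
Build time = 2925 × 18.2588 = 53406.99 s = 14.84 hours.

14.84 hours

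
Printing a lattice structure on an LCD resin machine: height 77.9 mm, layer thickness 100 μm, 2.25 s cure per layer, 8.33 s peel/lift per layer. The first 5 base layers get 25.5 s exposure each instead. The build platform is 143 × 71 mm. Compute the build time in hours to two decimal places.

Number of layers: 77.9 / 0.1 → 779 (rounded up).
Burn-in layers = 5 × (25.5 + 8.33) = 169.15 s.
Regular layers: 774 × (2.25 + 8.33) → 8188.92 s.
Total = 169.15 + 8188.92 = 8358.07 s = 2.32 hours.

2.32 hours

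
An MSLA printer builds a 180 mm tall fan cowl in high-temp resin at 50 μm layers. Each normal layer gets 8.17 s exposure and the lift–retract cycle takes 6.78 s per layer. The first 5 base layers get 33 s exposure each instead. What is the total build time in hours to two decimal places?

14.98 hours

Number of layers: 180 / 0.05 → 3600 (rounded up).
Base layers: 5 × (33 + 6.78) → 198.9 s.
Regular layers: 3595 × (8.17 + 6.78) → 53745.25 s.
Sum: 198.9 + 53745.25 = 53944.15 s → 14.98 hours.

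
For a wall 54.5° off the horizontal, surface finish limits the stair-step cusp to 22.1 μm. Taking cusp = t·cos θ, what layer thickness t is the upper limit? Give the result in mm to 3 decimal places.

0.038 mm

Layer height = cusp / cos(54.5°) = 0.0221 / 0.5807 = 0.038 mm.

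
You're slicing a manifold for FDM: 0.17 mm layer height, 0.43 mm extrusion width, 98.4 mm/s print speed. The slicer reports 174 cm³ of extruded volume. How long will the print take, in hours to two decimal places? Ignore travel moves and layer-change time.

Extrusion cross-section: 0.17 × 0.43 → 0.0731 mm².
Total extruded path = 174000/0.0731 = 2380301 mm.
Print-move time: 2380301 / 98.4 → 24190.1 s.
24190.1 s = 6.72 hours.

6.72 hours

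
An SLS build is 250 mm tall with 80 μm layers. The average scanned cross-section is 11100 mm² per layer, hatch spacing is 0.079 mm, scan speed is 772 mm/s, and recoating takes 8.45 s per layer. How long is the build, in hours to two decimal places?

Layer count = ceil(250 / 0.08) = 3125.
Hatch length per layer = 11100 / 0.079 = 140506.3 mm.
Scan time per layer = 140506.3 / 772 = 182.003 s.
Layer cycle: 182.003 + 8.45 → 190.453 s.
Total: 3125 × 190.453 s = 595165.625 s → 165.32 hours.

165.32 hours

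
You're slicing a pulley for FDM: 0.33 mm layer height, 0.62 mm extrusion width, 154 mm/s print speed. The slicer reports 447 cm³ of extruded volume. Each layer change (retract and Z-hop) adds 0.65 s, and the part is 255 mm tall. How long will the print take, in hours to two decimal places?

4.08 hours

Bead cross-section = 0.33 × 0.62, so 0.2046 mm².
Total extruded path = 447000/0.2046 = 2184750.7 mm.
Time extruding = 2184750.7 / 154 = 14186.7 s.
Layer count = ceil(255 / 0.33) = 773.
Layer-change overhead: 773 × 0.65 → 502.45 s.
Total = 14186.7 + 502.45 = 14689.15 s = 4.08 hours.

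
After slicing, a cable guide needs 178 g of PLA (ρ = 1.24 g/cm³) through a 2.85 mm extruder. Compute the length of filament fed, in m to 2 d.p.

Volume = 178 g / 1.24 g·cm⁻³ = 143.5484 cm³ = 143548.4 mm³.
Filament cross-section = π × (2.85/2)² = 6.3794 mm².
L = V/A = 143548.4/6.3794 = 22501.87 mm → 22.50 m.

22.50 m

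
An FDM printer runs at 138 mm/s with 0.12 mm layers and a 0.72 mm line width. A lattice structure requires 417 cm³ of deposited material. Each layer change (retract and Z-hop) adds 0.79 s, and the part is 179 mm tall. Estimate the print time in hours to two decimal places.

10.04 hours

Line area = 0.12 × 0.72, so 0.0864 mm².
Toolpath length = 417 cm³ / 0.0864 mm² = 417000 / 0.0864 = 4826388.9 mm.
Print-move time = 4826388.9 / 138 = 34973.8 s.
Layers = ⌈179/0.12⌉ = 1492.
Layer-change overhead: 1492 × 0.79 → 1178.68 s.
Total = 34973.8 + 1178.68 = 36152.48 s = 10.04 hours.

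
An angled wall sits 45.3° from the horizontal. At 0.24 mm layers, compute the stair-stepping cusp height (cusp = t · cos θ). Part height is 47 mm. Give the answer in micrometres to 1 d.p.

168.8 μm

Cusp = layer height × cos(45.3°) = 0.24 × 0.7034 = 0.168816 mm = 168.8 μm.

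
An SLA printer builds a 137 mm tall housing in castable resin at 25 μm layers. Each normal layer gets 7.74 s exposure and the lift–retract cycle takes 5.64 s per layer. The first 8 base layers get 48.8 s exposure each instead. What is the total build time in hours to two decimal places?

Layer count = ceil(137 / 0.025) = 5480.
Bottom layers: 8 × (48.8 + 5.64) → 435.52 s.
Remaining layers = 5472 × (7.74 + 5.64) = 73215.36 s.
Total = 435.52 + 73215.36 = 73650.88 s = 20.46 hours.

20.46 hours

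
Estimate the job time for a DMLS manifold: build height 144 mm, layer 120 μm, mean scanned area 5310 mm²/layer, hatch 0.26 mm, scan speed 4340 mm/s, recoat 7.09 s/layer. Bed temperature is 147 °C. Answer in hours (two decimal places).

Layer count = ceil(144 / 0.12) = 1200.
Per-layer scan distance = 5310 / 0.26, so 20423.1 mm.
Laser time per layer: 20423.1 / 4340 → 4.7058 s.
Per-layer time = 4.7058 + 7.09 = 11.7958 s.
Total: 1200 × 11.7958 s = 14154.96 s → 3.93 hours.

3.93 hours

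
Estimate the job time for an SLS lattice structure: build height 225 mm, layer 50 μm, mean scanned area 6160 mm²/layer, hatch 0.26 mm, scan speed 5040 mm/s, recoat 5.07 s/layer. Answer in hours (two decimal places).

Number of layers: 225 / 0.05 → 4500 (rounded up).
Hatch length per layer: 6160 / 0.26 → 23692.3 mm.
Scan time per layer = 23692.3 / 5040, so 4.7009 s.
Per-layer time: 4.7009 + 5.07 → 9.7709 s.
4500 layers × 9.7709 s/layer = 43969.05 s, i.e. 12.21 hours.

12.21 hours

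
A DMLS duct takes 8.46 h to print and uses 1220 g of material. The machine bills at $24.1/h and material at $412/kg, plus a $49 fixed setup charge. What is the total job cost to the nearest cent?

$755.53

Time charge: 24.1 × 8.46 → $203.886.
Feedstock cost = 412 × 1220/1000, so $502.64.
Adding setup: 203.886 + 502.64 + 49 → 755.526 ≈ $755.53.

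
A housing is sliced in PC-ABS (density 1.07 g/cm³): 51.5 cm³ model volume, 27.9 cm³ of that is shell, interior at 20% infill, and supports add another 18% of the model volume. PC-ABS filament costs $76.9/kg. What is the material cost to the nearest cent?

Infill region = 51.5 − 27.9 = 23.6 cm³.
Deposited infill = 0.20 × 23.6, so 4.72 cm³.
Support = 0.18 × 51.5, so 9.27 cm³.
Total extruded = 27.9 + 4.72 + 9.27 = 41.89 cm³.
Mass: 41.89 × 1.07 → 44.8223 g.
Cost = 44.8223 g / 1000 × $76.9/kg = $3.45.

$3.45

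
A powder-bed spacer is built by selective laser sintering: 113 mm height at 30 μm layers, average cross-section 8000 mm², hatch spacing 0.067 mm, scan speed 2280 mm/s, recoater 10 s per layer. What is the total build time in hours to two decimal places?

65.26 hours

Layers = ⌈113/0.03⌉ = 3767.
Scan path per layer: 8000 / 0.067 → 119403 mm.
Scan time per layer = 119403 / 2280 = 52.3697 s.
Layer cycle = 52.3697 + 10 = 62.3697 s.
Total: 3767 × 62.3697 s = 234946.6599 s → 65.26 hours.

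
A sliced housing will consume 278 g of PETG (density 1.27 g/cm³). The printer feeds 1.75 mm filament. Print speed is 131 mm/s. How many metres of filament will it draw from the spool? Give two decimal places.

Volume = 278 g / 1.27 g·cm⁻³ = 218.8976 cm³ = 218897.6 mm³.
A = π r² = π × 0.875² = 2.4053 mm².
Length = 218897.6 / 2.4053 = 91006.36 mm = 91.01 m.

91.01 m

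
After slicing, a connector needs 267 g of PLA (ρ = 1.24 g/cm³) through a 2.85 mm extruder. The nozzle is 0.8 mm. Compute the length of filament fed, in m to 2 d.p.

33.75 m

Extruded volume: 267/1.24 = 215.3226 cm³ (215322.6 mm³).
Filament cross-section = π × (2.85/2)² = 6.3794 mm².
L = V/A = 215322.6/6.3794 = 33752.8 mm → 33.75 m.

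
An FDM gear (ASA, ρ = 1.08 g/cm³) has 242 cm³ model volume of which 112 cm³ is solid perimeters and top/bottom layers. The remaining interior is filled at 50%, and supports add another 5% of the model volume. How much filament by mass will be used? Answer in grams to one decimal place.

Volume inside the shell = 242 − 112 = 130 cm³.
Infill deposited = 0.50 × 130 = 65 cm³.
Support = 0.05 × 242 = 12.1 cm³.
Total printed volume = 112 + 65 + 12.1 = 189.1 cm³.
Mass = 189.1 × 1.08 = 204.228 g.

204.2 g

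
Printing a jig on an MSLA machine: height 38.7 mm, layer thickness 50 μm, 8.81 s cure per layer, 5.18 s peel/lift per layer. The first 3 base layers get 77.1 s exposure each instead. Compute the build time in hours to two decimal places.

Layers = ⌈38.7/0.05⌉ = 774.
Burn-in layers = 3 × (77.1 + 5.18) = 246.84 s.
Remaining layers = 771 × (8.81 + 5.18) = 10786.29 s.
Sum: 246.84 + 10786.29 = 11033.13 s → 3.06 hours.

3.06 hours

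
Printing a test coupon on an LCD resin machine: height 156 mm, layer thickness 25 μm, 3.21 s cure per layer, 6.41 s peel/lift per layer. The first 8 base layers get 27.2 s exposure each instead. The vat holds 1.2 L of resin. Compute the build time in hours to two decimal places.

16.73 hours

Layers = ⌈156/0.025⌉ = 6240.
Burn-in layers = 8 × (27.2 + 6.41), so 268.88 s.
Regular layers: 6232 × (3.21 + 6.41) → 59951.84 s.
Total = 268.88 + 59951.84 = 60220.72 s = 16.73 hours.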